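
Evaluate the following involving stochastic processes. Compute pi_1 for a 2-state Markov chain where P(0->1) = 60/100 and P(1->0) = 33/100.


Stationary distribution: pi_0 = p10/(p01+p10), pi_1 = p01/(p01+p10)
p01 = 0.6000, p10 = 0.3300
pi_1 = 0.6452

0.6452


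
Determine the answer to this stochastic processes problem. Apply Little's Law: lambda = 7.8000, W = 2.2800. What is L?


Little's Law: L = lambda * W
= 7.8000 * 2.2800
= 17.7840

17.7840


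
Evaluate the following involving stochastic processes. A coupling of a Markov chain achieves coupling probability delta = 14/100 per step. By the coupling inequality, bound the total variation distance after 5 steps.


TV distance bound <= (1-delta)^n
= (1 - 0.1400)^5
= 0.8600^5
= 0.4704

0.4704


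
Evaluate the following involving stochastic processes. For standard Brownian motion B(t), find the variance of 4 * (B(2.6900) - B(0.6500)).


Var(alpha*(B(t)-B(s))) = alpha^2 * (t-s)
= 4^2 * (2.6900 - 0.6500)
= 16 * 2.0400
= 32.6400

32.6400


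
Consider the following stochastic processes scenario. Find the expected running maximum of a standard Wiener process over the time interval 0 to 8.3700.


E(max B(s)) = sqrt(2t/pi)
= sqrt(2*8.3700/pi)
= sqrt(5.3285)
= 2.3084

2.3084


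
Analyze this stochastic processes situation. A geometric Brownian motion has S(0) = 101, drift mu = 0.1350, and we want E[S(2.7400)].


E[S(t)] = S(0) * exp(mu * t)
= 101 * exp(0.1350 * 2.7400)
= 101 * 1.4476
= 146.2066

146.2066


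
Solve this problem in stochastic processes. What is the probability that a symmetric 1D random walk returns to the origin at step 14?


P(S(14) = 0) = C(14,7) / 4^7
= 3432 / 16384
= 0.2095

0.2095


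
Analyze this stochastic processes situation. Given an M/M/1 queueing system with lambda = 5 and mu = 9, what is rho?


rho = lambda/mu
= 5/9
= 0.5556

0.5556


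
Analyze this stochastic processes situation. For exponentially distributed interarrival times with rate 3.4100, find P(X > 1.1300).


P(X > t) = exp(-lambda * t)
= exp(-3.4100 * 1.1300)
= exp(-3.8533) = 0.0212

0.0212


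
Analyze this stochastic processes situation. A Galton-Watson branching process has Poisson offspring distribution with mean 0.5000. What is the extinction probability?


Since mu = 0.5000 <= 1, extinction probability = 1.

1.0000


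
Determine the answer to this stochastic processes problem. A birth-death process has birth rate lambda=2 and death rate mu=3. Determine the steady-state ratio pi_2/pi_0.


For birth-death process, pi_n/pi_0 = (lambda/mu)^n
= (2/3)^2
= 0.4444

0.4444


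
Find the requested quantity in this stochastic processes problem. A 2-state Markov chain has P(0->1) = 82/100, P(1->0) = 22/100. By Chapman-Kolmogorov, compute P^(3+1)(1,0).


P^4 = P^3 * P^1
Computing via matrix multiplication of the transition matrix.
Entry (1,0) of P^4 = 0.2115

0.2115


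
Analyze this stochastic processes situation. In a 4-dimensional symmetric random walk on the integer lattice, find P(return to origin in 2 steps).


P(return in 2 steps) = P(reverse first step) = 1/(2d)
= 1/8
= 0.1250

0.1250


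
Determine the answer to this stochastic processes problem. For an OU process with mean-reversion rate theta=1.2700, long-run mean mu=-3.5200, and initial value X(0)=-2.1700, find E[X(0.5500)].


E[X(t)] = mu + (X(0) - mu)*exp(-theta*t)
= -3.5200 + (-2.1700 - -3.5200)*exp(-1.2700*0.5500)
= -3.5200 + 1.3500 * 0.4973
= -2.8486

-2.8486


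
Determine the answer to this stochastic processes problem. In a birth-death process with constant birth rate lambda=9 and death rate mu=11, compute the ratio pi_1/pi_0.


For birth-death process, pi_n/pi_0 = (lambda/mu)^n
= (9/11)^1
= 0.8182

0.8182


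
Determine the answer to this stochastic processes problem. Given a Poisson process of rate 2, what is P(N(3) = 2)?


P(N(t)=k) = (lambda*t)^k * exp(-lambda*t) / k!
lambda*t = 6
= 6^2 * exp(-6) / 2!
= 36 * 0.0025 / 2
= 0.0446

0.0446


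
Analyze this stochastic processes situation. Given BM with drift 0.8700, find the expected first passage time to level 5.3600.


Expected first passage time = a/mu
= 5.3600/0.8700
= 6.1609

6.1609


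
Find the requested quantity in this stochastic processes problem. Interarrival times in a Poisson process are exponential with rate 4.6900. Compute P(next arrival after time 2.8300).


P(X > t) = exp(-lambda * t)
= exp(-4.6900 * 2.8300)
= exp(-13.2727) = 1.7208e-06

1.7208e-06


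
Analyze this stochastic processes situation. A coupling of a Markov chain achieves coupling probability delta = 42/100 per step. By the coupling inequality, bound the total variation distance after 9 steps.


TV distance bound <= (1-delta)^n
= (1 - 0.4200)^9
= 0.5800^9
= 0.0074

0.0074


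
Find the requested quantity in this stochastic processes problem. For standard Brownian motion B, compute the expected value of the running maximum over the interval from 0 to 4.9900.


E(max B(s)) = sqrt(2t/pi)
= sqrt(2*4.9900/pi)
= sqrt(3.1767)
= 1.7823

1.7823


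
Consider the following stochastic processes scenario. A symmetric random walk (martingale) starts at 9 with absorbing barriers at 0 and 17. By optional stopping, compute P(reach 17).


By optional stopping theorem: E(M at tau) = M(0) = 9
P(hit 17)*17 + P(hit 0)*0 = 9
P(hit 17) = (9 - 0)/(17 - 0) = 9/17 = 0.5294

0.5294


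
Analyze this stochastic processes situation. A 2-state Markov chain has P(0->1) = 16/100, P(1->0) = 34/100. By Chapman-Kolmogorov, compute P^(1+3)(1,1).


P^4 = P^1 * P^3
Computing via matrix multiplication of the transition matrix.
Entry (1,1) of P^4 = 0.3625

0.3625


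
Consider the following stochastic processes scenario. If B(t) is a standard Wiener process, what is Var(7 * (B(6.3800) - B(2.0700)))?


Var(alpha*(B(t)-B(s))) = alpha^2 * (t-s)
= 7^2 * (6.3800 - 2.0700)
= 49 * 4.3100
= 211.1900

211.1900


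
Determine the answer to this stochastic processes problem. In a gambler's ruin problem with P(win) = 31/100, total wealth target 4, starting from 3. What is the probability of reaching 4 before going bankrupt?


Gambler's ruin formula:
r = q/p = 0.6900/0.3100 = 2.2258
P(win) = (1 - r^i)/(1 - r^N)
= (1 - 2.2258^3)/(1 - 2.2258^4)
= 0.4259

0.4259


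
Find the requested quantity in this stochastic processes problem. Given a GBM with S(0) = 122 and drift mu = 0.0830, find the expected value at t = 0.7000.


E[S(t)] = S(0) * exp(mu * t)
= 122 * exp(0.0830 * 0.7000)
= 122 * 1.0598
= 129.2982

129.2982


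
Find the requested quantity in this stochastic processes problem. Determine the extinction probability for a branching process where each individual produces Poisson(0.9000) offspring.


Since mu = 0.9000 <= 1, extinction probability = 1.

1.0000


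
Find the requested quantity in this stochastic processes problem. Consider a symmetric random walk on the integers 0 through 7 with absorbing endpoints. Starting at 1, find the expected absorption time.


For symmetric RW on 0,...,N with absorbing barriers, E(i) = i*(N-i)
E(1) = 1 * 6 = 6

6


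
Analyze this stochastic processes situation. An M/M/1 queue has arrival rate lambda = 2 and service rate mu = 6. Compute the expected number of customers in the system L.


rho = 2/6 = 0.3333
L = rho/(1-rho)
= 0.3333/0.6667
= 0.5000

0.5000


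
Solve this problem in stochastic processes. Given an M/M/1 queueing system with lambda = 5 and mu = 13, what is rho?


rho = lambda/mu
= 5/13
= 0.3846

0.3846


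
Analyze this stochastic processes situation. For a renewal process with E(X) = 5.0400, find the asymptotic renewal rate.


Long-run renewal rate = 1/E(X)
= 1/5.0400
= 0.1984

0.1984


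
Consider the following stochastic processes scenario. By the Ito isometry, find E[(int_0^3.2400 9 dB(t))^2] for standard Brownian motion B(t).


By Ito isometry: E[(int f dB)^2] = int f^2 dt
= 9^2 * 3.2400
= 81 * 3.2400 = 262.4400

262.4400


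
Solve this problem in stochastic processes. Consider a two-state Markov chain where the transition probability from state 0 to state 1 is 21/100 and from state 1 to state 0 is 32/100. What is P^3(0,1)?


Computing P^3 by matrix multiplication.
P = [[0.7900, 0.2100], [0.3200, 0.6800]]
After raising P to the power 3:
P^3(0,1) = 0.3551

0.3551


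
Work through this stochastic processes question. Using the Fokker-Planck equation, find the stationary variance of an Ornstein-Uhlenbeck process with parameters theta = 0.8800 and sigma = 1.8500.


Stationary variance = sigma^2 / (2*theta)
= 1.8500^2 / (2*0.8800)
= 3.4225 / 1.7600
= 1.9446

1.9446


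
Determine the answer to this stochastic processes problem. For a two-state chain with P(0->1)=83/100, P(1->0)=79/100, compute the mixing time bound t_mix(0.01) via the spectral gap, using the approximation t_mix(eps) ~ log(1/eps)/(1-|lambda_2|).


lambda_2 = |1 - p01 - p10| = |1 - 0.8300 - 0.7900| = 0.6200
t_mix ~ log(1/eps)/(1 - |lambda_2|)
= log(100)/(1 - 0.6200) = 4.6052/0.3800
= 12.1189

12.1189


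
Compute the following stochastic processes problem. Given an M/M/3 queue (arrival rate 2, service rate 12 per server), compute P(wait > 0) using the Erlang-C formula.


a = lambda/mu = 0.1667
rho = a/c = 0.0556
Erlang-C formula applied:
C(c,a) = 6.9156e-04

6.9156e-04


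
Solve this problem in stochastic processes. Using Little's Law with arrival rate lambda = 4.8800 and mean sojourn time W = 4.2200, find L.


Little's Law: L = lambda * W
= 4.8800 * 4.2200
= 20.5936

20.5936


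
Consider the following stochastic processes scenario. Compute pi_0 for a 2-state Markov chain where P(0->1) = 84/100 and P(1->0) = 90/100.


Stationary distribution: pi_0 = p10/(p01+p10), pi_1 = p01/(p01+p10)
p01 = 0.8400, p10 = 0.9000
pi_0 = 0.5172

0.5172


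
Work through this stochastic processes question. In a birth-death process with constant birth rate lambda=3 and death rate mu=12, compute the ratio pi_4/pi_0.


For birth-death process, pi_n/pi_0 = (lambda/mu)^n
= (3/12)^4
= 0.0039

0.0039


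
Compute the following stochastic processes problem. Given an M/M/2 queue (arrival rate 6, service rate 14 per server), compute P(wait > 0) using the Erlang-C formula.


a = lambda/mu = 0.4286
rho = a/c = 0.2143
Erlang-C formula applied:
C(c,a) = 0.0756

0.0756


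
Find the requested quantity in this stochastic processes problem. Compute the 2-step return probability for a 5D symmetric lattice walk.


P(return in 2 steps) = P(reverse first step) = 1/(2d)
= 1/10
= 0.1000

0.1000


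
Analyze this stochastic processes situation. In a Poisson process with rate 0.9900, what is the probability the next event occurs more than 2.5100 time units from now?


P(X > t) = exp(-lambda * t)
= exp(-0.9900 * 2.5100)
= exp(-2.4849) = 0.0833

0.0833


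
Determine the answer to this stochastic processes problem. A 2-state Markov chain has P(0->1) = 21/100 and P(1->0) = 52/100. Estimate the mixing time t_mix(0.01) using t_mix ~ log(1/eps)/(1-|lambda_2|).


lambda_2 = |1 - p01 - p10| = |1 - 0.2100 - 0.5200| = 0.2700
t_mix ~ log(1/eps)/(1 - |lambda_2|)
= log(100)/(1 - 0.2700) = 4.6052/0.7300
= 6.3085

6.3085


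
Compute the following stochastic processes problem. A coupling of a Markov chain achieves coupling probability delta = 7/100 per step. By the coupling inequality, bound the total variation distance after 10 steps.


TV distance bound <= (1-delta)^n
= (1 - 0.0700)^10
= 0.9300^10
= 0.4840

0.4840


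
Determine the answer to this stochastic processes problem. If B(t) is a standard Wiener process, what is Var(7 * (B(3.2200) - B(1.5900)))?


Var(alpha*(B(t)-B(s))) = alpha^2 * (t-s)
= 7^2 * (3.2200 - 1.5900)
= 49 * 1.6300
= 79.8700

79.8700


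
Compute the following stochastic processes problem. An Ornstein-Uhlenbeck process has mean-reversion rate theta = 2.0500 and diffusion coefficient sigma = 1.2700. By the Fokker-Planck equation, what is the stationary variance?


Stationary variance = sigma^2 / (2*theta)
= 1.2700^2 / (2*2.0500)
= 1.6129 / 4.1000
= 0.3934

0.3934


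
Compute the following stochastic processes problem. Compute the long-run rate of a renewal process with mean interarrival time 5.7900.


Long-run renewal rate = 1/E(X)
= 1/5.7900
= 0.1727

0.1727


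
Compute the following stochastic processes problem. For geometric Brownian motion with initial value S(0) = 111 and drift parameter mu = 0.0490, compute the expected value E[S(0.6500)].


E[S(t)] = S(0) * exp(mu * t)
= 111 * exp(0.0490 * 0.6500)
= 111 * 1.0324
= 114.5923

114.5923


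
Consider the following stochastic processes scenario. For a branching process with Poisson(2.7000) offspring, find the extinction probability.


Since mu = 2.7000 > 1, extinction prob q < 1.
Solve s = exp(mu*(s-1)) iteratively.
q = 0.0844

0.0844


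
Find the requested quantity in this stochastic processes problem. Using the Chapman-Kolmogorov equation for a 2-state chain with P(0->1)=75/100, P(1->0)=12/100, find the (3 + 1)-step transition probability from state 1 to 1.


P^4 = P^3 * P^1
Computing via matrix multiplication of the transition matrix.
Entry (1,1) of P^4 = 0.8621

0.8621


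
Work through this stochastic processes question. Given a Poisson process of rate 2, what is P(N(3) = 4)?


P(N(t)=k) = (lambda*t)^k * exp(-lambda*t) / k!
lambda*t = 6
= 6^4 * exp(-6) / 4!
= 1296 * 0.0025 / 24
= 0.1339

0.1339


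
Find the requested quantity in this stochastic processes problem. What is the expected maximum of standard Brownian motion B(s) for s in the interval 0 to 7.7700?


E(max B(s)) = sqrt(2t/pi)
= sqrt(2*7.7700/pi)
= sqrt(4.9465)
= 2.2241

2.2241


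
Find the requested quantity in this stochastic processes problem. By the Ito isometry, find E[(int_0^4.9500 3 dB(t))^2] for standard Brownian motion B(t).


By Ito isometry: E[(int f dB)^2] = int f^2 dt
= 3^2 * 4.9500
= 9 * 4.9500 = 44.5500

44.5500


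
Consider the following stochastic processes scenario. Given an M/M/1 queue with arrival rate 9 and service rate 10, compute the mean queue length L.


rho = 9/10 = 0.9000
L = rho/(1-rho)
= 0.9000/0.1000
= 9.0000

9.0000


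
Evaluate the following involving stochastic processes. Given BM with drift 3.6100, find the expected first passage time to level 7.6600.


Expected first passage time = a/mu
= 7.6600/3.6100
= 2.1219

2.1219


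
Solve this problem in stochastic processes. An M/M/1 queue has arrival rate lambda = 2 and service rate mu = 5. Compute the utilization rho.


rho = lambda/mu
= 2/5
= 0.4000

0.4000


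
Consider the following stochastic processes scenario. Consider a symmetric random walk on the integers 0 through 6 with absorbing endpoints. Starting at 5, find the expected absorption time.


For symmetric RW on 0,...,N with absorbing barriers, E(i) = i*(N-i)
E(5) = 5 * 1 = 5

5


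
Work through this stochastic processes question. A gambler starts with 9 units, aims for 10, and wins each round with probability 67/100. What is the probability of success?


Gambler's ruin formula:
r = q/p = 0.3300/0.6700 = 0.4925
P(win) = (1 - r^i)/(1 - r^N)
= (1 - 0.4925^9)/(1 - 0.4925^10)
= 0.9991

0.9991


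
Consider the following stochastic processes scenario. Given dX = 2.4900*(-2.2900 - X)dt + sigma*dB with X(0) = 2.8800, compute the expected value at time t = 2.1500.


E[X(t)] = mu + (X(0) - mu)*exp(-theta*t)
= -2.2900 + (2.8800 - -2.2900)*exp(-2.4900*2.1500)
= -2.2900 + 5.1700 * 0.0047
= -2.2655

-2.2655


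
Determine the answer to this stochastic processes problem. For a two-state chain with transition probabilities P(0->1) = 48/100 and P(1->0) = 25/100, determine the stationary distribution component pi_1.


Stationary distribution: pi_0 = p10/(p01+p10), pi_1 = p01/(p01+p10)
p01 = 0.4800, p10 = 0.2500
pi_1 = 0.6575

0.6575


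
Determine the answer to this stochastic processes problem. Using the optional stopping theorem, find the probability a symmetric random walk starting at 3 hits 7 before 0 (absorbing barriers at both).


By optional stopping theorem: E(M at tau) = M(0) = 3
P(hit 7)*7 + P(hit 0)*0 = 3
P(hit 7) = (3 - 0)/(7 - 0) = 3/7 = 0.4286

0.4286


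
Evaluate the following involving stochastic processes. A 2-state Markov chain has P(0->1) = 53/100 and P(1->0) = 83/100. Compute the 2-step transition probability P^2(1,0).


Computing P^2 by matrix multiplication.
P = [[0.4700, 0.5300], [0.8300, 0.1700]]
After raising P to the power 2:
P^2(1,0) = 0.5312

0.5312


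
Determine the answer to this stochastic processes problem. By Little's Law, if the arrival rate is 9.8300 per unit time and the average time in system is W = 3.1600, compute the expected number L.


Little's Law: L = lambda * W
= 9.8300 * 3.1600
= 31.0628

31.0628


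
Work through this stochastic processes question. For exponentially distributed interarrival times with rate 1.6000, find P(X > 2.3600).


P(X > t) = exp(-lambda * t)
= exp(-1.6000 * 2.3600)
= exp(-3.7760) = 0.0229

0.0229


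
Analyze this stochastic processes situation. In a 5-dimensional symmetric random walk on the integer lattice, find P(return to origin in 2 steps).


P(return in 2 steps) = P(reverse first step) = 1/(2d)
= 1/10
= 0.1000

0.1000


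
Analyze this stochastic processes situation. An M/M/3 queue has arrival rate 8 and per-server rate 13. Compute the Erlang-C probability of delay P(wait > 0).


a = lambda/mu = 0.6154
rho = a/c = 0.2051
Erlang-C formula applied:
C(c,a) = 0.0264

0.0264


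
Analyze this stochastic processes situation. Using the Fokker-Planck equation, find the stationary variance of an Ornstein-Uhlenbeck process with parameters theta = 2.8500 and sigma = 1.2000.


Stationary variance = sigma^2 / (2*theta)
= 1.2000^2 / (2*2.8500)
= 1.4400 / 5.7000
= 0.2526

0.2526


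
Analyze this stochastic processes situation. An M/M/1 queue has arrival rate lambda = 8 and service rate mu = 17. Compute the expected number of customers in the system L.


rho = 8/17 = 0.4706
L = rho/(1-rho)
= 0.4706/0.5294
= 0.8889

0.8889


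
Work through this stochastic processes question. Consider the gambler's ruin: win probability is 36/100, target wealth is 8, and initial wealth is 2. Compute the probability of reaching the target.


Gambler's ruin formula:
r = q/p = 0.6400/0.3600 = 1.7778
P(win) = (1 - r^i)/(1 - r^N)
= (1 - 1.7778^2)/(1 - 1.7778^8)
= 0.0219

0.0219


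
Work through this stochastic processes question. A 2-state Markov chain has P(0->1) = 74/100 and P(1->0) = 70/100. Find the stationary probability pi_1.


Stationary distribution: pi_0 = p10/(p01+p10), pi_1 = p01/(p01+p10)
p01 = 0.7400, p10 = 0.7000
pi_1 = 0.5139

0.5139


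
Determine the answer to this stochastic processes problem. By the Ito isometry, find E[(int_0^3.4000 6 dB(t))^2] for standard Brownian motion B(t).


By Ito isometry: E[(int f dB)^2] = int f^2 dt
= 6^2 * 3.4000
= 36 * 3.4000 = 122.4000

122.4000


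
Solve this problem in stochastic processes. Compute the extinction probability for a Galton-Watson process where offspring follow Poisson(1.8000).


Since mu = 1.8000 > 1, extinction prob q < 1.
Solve s = exp(mu*(s-1)) iteratively.
q = 0.2676

0.2676


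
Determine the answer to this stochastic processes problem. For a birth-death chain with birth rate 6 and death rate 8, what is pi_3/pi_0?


For birth-death process, pi_n/pi_0 = (lambda/mu)^n
= (6/8)^3
= 0.4219

0.4219


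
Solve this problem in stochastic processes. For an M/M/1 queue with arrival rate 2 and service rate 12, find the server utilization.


rho = lambda/mu
= 2/12
= 0.1667

0.1667


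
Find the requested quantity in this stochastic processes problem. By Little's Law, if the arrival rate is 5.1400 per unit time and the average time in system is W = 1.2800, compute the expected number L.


Little's Law: L = lambda * W
= 5.1400 * 1.2800
= 6.5792

6.5792


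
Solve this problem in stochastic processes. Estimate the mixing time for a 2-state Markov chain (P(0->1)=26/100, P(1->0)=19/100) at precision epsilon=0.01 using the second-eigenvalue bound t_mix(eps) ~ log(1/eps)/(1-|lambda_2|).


lambda_2 = |1 - p01 - p10| = |1 - 0.2600 - 0.1900| = 0.5500
t_mix ~ log(1/eps)/(1 - |lambda_2|)
= log(100)/(1 - 0.5500) = 4.6052/0.4500
= 10.2337

10.2337


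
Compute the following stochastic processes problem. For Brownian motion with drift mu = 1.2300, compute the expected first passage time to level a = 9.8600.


Expected first passage time = a/mu
= 9.8600/1.2300
= 8.0163

8.0163


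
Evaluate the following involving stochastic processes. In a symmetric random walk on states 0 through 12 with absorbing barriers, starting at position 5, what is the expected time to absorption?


For symmetric RW on 0,...,N with absorbing barriers, E(i) = i*(N-i)
E(5) = 5 * 7 = 35

35


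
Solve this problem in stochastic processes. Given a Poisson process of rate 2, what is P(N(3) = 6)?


P(N(t)=k) = (lambda*t)^k * exp(-lambda*t) / k!
lambda*t = 6
= 6^6 * exp(-6) / 6!
= 46656 * 0.0025 / 720
= 0.1606

0.1606


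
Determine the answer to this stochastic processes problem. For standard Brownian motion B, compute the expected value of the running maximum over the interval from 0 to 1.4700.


E(max B(s)) = sqrt(2t/pi)
= sqrt(2*1.4700/pi)
= sqrt(0.9358)
= 0.9674

0.9674


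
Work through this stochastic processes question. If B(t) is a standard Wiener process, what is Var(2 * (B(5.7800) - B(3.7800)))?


Var(alpha*(B(t)-B(s))) = alpha^2 * (t-s)
= 2^2 * (5.7800 - 3.7800)
= 4 * 2.0000
= 8.0000

8.0000


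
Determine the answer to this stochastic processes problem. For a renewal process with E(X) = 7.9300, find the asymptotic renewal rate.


Long-run renewal rate = 1/E(X)
= 1/7.9300
= 0.1261

0.1261


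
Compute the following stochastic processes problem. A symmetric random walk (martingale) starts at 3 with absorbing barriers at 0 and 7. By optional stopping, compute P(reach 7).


By optional stopping theorem: E(M at tau) = M(0) = 3
P(hit 7)*7 + P(hit 0)*0 = 3
P(hit 7) = (3 - 0)/(7 - 0) = 3/7 = 0.4286

0.4286


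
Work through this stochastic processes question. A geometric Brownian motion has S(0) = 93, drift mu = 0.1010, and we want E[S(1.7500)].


E[S(t)] = S(0) * exp(mu * t)
= 93 * exp(0.1010 * 1.7500)
= 93 * 1.1933
= 110.9799

110.9799


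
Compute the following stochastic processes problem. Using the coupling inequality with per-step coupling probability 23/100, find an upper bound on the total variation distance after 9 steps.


TV distance bound <= (1-delta)^n
= (1 - 0.2300)^9
= 0.7700^9
= 0.0952

0.0952


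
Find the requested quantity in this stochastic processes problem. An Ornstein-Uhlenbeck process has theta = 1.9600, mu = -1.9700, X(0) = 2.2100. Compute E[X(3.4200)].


E[X(t)] = mu + (X(0) - mu)*exp(-theta*t)
= -1.9700 + (2.2100 - -1.9700)*exp(-1.9600*3.4200)
= -1.9700 + 4.1800 * 0.0012
= -1.9649

-1.9649


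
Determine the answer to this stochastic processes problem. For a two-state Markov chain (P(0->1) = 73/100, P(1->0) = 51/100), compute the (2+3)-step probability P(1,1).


P^5 = P^2 * P^3
Computing via matrix multiplication of the transition matrix.
Entry (1,1) of P^5 = 0.5884

0.5884


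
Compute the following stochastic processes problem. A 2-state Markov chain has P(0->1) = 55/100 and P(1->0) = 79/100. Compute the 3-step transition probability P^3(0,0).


Computing P^3 by matrix multiplication.
P = [[0.4500, 0.5500], [0.7900, 0.2100]]
After raising P to the power 3:
P^3(0,0) = 0.5734

0.5734


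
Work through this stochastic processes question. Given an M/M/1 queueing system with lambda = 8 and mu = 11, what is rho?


rho = lambda/mu
= 8/11
= 0.7273

0.7273


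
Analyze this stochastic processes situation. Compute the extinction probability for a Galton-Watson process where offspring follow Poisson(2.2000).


Since mu = 2.2000 > 1, extinction prob q < 1.
Solve s = exp(mu*(s-1)) iteratively.
q = 0.1563

0.1563


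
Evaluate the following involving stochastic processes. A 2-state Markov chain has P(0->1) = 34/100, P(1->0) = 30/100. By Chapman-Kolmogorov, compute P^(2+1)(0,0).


P^3 = P^2 * P^1
Computing via matrix multiplication of the transition matrix.
Entry (0,0) of P^3 = 0.4935

0.4935


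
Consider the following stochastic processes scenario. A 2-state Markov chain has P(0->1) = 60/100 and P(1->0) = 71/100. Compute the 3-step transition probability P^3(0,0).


Computing P^3 by matrix multiplication.
P = [[0.4000, 0.6000], [0.7100, 0.2900]]
After raising P to the power 3:
P^3(0,0) = 0.5283

0.5283


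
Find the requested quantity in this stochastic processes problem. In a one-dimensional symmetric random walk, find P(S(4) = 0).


P(S(4) = 0) = C(4,2) / 4^2
= 6 / 16
= 0.3750

0.3750


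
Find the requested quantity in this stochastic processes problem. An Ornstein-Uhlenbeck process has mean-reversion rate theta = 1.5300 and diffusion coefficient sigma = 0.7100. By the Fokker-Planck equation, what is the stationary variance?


Stationary variance = sigma^2 / (2*theta)
= 0.7100^2 / (2*1.5300)
= 0.5041 / 3.0600
= 0.1647

0.1647


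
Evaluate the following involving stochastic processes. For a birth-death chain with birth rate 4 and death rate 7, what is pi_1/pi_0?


For birth-death process, pi_n/pi_0 = (lambda/mu)^n
= (4/7)^1
= 0.5714

0.5714


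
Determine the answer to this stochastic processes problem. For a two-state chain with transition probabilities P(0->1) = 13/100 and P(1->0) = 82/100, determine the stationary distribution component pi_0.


Stationary distribution: pi_0 = p10/(p01+p10), pi_1 = p01/(p01+p10)
p01 = 0.1300, p10 = 0.8200
pi_0 = 0.8632

0.8632


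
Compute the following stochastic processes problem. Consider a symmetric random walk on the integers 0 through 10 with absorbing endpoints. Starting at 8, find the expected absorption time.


For symmetric RW on 0,...,N with absorbing barriers, E(i) = i*(N-i)
E(8) = 8 * 2 = 16

16


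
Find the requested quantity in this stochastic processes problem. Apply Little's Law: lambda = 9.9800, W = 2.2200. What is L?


Little's Law: L = lambda * W
= 9.9800 * 2.2200
= 22.1556

22.1556


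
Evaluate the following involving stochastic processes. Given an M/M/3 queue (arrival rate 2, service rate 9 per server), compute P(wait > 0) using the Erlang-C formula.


a = lambda/mu = 0.2222
rho = a/c = 0.0741
Erlang-C formula applied:
C(c,a) = 0.0016

0.0016


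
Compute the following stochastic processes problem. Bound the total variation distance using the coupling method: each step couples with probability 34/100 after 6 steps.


TV distance bound <= (1-delta)^n
= (1 - 0.3400)^6
= 0.6600^6
= 0.0827

0.0827


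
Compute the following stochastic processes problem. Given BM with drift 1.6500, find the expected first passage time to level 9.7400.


Expected first passage time = a/mu
= 9.7400/1.6500
= 5.9030

5.9030


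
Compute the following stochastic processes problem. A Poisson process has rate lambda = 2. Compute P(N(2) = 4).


P(N(t)=k) = (lambda*t)^k * exp(-lambda*t) / k!
lambda*t = 4
= 4^4 * exp(-4) / 4!
= 256 * 0.0183 / 24
= 0.1954

0.1954


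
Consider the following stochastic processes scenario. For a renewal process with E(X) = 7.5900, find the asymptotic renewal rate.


Long-run renewal rate = 1/E(X)
= 1/7.5900
= 0.1318

0.1318


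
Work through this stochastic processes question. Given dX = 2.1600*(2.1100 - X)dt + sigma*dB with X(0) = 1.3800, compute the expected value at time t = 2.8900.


E[X(t)] = mu + (X(0) - mu)*exp(-theta*t)
= 2.1100 + (1.3800 - 2.1100)*exp(-2.1600*2.8900)
= 2.1100 + -0.7300 * 0.0019
= 2.1086

2.1086


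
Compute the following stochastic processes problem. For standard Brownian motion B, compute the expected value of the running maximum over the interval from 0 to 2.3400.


E(max B(s)) = sqrt(2t/pi)
= sqrt(2*2.3400/pi)
= sqrt(1.4897)
= 1.2205

1.2205


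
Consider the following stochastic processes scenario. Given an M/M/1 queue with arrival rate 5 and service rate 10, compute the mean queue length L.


rho = 5/10 = 0.5000
L = rho/(1-rho)
= 0.5000/0.5000
= 1.0000

1.0000


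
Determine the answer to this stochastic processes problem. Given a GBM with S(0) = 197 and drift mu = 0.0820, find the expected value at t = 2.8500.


E[S(t)] = S(0) * exp(mu * t)
= 197 * exp(0.0820 * 2.8500)
= 197 * 1.2633
= 248.8633

248.8633


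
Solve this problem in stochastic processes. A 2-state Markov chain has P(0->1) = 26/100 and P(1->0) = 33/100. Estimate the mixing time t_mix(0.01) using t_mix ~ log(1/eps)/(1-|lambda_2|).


lambda_2 = |1 - p01 - p10| = |1 - 0.2600 - 0.3300| = 0.4100
t_mix ~ log(1/eps)/(1 - |lambda_2|)
= log(100)/(1 - 0.4100) = 4.6052/0.5900
= 7.8054

7.8054


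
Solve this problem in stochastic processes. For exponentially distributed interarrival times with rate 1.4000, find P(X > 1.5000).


P(X > t) = exp(-lambda * t)
= exp(-1.4000 * 1.5000)
= exp(-2.1000) = 0.1225

0.1225


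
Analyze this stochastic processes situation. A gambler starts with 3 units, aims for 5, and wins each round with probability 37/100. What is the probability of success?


Gambler's ruin formula:
r = q/p = 0.6300/0.3700 = 1.7027
P(win) = (1 - r^i)/(1 - r^N)
= (1 - 1.7027^3)/(1 - 1.7027^5)
= 0.2957

0.2957


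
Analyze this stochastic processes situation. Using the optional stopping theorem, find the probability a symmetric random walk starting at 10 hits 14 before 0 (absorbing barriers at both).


By optional stopping theorem: E(M at tau) = M(0) = 10
P(hit 14)*14 + P(hit 0)*0 = 10
P(hit 14) = (10 - 0)/(14 - 0) = 5/7 = 0.7143

0.7143


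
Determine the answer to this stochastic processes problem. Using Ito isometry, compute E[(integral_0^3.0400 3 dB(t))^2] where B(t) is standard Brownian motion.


By Ito isometry: E[(int f dB)^2] = int f^2 dt
= 3^2 * 3.0400
= 9 * 3.0400 = 27.3600

27.3600


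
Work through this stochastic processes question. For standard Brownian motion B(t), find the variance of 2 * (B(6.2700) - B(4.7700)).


Var(alpha*(B(t)-B(s))) = alpha^2 * (t-s)
= 2^2 * (6.2700 - 4.7700)
= 4 * 1.5000
= 6.0000

6.0000


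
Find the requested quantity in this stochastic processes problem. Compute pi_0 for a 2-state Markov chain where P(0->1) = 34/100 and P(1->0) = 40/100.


Stationary distribution: pi_0 = p10/(p01+p10), pi_1 = p01/(p01+p10)
p01 = 0.3400, p10 = 0.4000
pi_0 = 0.5405

0.5405


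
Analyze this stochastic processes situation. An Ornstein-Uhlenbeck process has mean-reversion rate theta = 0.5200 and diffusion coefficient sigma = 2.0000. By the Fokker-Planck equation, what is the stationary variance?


Stationary variance = sigma^2 / (2*theta)
= 2.0000^2 / (2*0.5200)
= 4.0000 / 1.0400
= 3.8462

3.8462


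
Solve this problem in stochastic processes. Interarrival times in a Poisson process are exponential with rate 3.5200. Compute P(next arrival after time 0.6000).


P(X > t) = exp(-lambda * t)
= exp(-3.5200 * 0.6000)
= exp(-2.1120) = 0.1210

0.1210


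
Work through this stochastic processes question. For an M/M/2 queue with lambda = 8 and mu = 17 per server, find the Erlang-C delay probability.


a = lambda/mu = 0.4706
rho = a/c = 0.2353
Erlang-C formula applied:
C(c,a) = 0.0896

0.0896


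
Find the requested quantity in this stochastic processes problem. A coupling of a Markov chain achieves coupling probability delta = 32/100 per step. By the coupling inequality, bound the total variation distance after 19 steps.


TV distance bound <= (1-delta)^n
= (1 - 0.3200)^19
= 0.6800^19
= 6.5716e-04

6.5716e-04


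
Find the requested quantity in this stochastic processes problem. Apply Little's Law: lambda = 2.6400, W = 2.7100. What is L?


Little's Law: L = lambda * W
= 2.6400 * 2.7100
= 7.1544

7.1544


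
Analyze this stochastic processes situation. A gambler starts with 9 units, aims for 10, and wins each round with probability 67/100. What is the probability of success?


Gambler's ruin formula:
r = q/p = 0.3300/0.6700 = 0.4925
P(win) = (1 - r^i)/(1 - r^N)
= (1 - 0.4925^9)/(1 - 0.4925^10)
= 0.9991

0.9991


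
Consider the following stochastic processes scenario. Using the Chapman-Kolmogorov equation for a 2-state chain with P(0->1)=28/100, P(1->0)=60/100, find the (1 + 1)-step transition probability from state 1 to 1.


P^2 = P^1 * P^1
Computing via matrix multiplication of the transition matrix.
Entry (1,1) of P^2 = 0.3280

0.3280


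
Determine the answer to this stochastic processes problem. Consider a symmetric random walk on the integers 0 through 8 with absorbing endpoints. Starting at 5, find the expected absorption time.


For symmetric RW on 0,...,N with absorbing barriers, E(i) = i*(N-i)
E(5) = 5 * 3 = 15

15


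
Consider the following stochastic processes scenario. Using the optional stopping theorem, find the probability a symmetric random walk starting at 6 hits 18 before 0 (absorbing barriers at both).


By optional stopping theorem: E(M at tau) = M(0) = 6
P(hit 18)*18 + P(hit 0)*0 = 6
P(hit 18) = (6 - 0)/(18 - 0) = 1/3 = 0.3333

0.3333


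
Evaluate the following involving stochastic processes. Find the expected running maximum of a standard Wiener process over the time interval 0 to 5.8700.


E(max B(s)) = sqrt(2t/pi)
= sqrt(2*5.8700/pi)
= sqrt(3.7370)
= 1.9331

1.9331


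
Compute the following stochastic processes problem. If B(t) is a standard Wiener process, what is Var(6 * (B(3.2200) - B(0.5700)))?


Var(alpha*(B(t)-B(s))) = alpha^2 * (t-s)
= 6^2 * (3.2200 - 0.5700)
= 36 * 2.6500
= 95.4000

95.4000


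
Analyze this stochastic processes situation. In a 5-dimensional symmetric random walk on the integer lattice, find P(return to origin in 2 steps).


P(return in 2 steps) = P(reverse first step) = 1/(2d)
= 1/10
= 0.1000

0.1000


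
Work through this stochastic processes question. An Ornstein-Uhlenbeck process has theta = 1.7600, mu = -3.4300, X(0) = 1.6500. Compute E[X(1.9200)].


E[X(t)] = mu + (X(0) - mu)*exp(-theta*t)
= -3.4300 + (1.6500 - -3.4300)*exp(-1.7600*1.9200)
= -3.4300 + 5.0800 * 0.0341
= -3.2569

-3.2569


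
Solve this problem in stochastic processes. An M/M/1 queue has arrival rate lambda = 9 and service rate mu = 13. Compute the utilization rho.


rho = lambda/mu
= 9/13
= 0.6923

0.6923


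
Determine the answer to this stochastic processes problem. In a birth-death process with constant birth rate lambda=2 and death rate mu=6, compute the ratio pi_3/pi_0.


For birth-death process, pi_n/pi_0 = (lambda/mu)^n
= (2/6)^3
= 0.0370

0.0370


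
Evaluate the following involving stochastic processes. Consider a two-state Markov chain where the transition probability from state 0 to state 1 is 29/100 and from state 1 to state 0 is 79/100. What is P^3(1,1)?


Computing P^3 by matrix multiplication.
P = [[0.7100, 0.2900], [0.7900, 0.2100]]
After raising P to the power 3:
P^3(1,1) = 0.2681

0.2681


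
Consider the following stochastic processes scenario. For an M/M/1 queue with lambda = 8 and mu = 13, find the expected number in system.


rho = 8/13 = 0.6154
L = rho/(1-rho)
= 0.6154/0.3846
= 1.6000

1.6000


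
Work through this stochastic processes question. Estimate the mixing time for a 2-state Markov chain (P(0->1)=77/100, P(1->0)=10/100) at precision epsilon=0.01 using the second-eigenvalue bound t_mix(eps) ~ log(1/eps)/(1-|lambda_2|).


lambda_2 = |1 - p01 - p10| = |1 - 0.7700 - 0.1000| = 0.1300
t_mix ~ log(1/eps)/(1 - |lambda_2|)
= log(100)/(1 - 0.1300) = 4.6052/0.8700
= 5.2933

5.2933


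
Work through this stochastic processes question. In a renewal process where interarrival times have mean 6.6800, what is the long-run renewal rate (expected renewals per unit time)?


Long-run renewal rate = 1/E(X)
= 1/6.6800
= 0.1497

0.1497


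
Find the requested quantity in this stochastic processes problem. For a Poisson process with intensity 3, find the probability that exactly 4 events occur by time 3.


P(N(t)=k) = (lambda*t)^k * exp(-lambda*t) / k!
lambda*t = 9
= 9^4 * exp(-9) / 4!
= 6561 * 1.2341e-04 / 24
= 0.0337

0.0337


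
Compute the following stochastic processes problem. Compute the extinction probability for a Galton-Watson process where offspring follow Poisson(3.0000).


Since mu = 3.0000 > 1, extinction prob q < 1.
Solve s = exp(mu*(s-1)) iteratively.
q = 0.0595

0.0595


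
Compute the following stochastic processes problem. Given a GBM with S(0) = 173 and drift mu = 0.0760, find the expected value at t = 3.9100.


E[S(t)] = S(0) * exp(mu * t)
= 173 * exp(0.0760 * 3.9100)
= 173 * 1.3460
= 232.8633

232.8633


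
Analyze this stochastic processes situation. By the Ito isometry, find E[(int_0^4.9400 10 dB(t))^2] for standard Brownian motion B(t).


By Ito isometry: E[(int f dB)^2] = int f^2 dt
= 10^2 * 4.9400
= 100 * 4.9400 = 494.0000

494.0000


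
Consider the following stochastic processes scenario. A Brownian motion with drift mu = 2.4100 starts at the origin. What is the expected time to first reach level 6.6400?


Expected first passage time = a/mu
= 6.6400/2.4100
= 2.7552

2.7552


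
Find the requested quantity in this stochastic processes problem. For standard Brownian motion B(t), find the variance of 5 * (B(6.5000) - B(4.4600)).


Var(alpha*(B(t)-B(s))) = alpha^2 * (t-s)
= 5^2 * (6.5000 - 4.4600)
= 25 * 2.0400
= 51.0000

51.0000


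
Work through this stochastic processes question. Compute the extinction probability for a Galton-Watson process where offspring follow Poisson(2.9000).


Since mu = 2.9000 > 1, extinction prob q < 1.
Solve s = exp(mu*(s-1)) iteratively.
q = 0.0668

0.0668


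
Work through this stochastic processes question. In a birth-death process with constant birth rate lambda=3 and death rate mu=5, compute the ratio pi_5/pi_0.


For birth-death process, pi_n/pi_0 = (lambda/mu)^n
= (3/5)^5
= 0.0778

0.0778


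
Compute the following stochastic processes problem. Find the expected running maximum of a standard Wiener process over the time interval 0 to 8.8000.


E(max B(s)) = sqrt(2t/pi)
= sqrt(2*8.8000/pi)
= sqrt(5.6023)
= 2.3669

2.3669


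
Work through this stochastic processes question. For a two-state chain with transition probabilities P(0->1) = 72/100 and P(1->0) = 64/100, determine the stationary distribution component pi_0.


Stationary distribution: pi_0 = p10/(p01+p10), pi_1 = p01/(p01+p10)
p01 = 0.7200, p10 = 0.6400
pi_0 = 0.4706

0.4706


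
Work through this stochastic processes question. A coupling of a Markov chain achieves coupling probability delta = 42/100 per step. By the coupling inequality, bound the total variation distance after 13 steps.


TV distance bound <= (1-delta)^n
= (1 - 0.4200)^13
= 0.5800^13
= 8.4055e-04

8.4055e-04


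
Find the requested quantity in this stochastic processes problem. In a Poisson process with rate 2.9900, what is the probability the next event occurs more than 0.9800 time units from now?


P(X > t) = exp(-lambda * t)
= exp(-2.9900 * 0.9800)
= exp(-2.9302) = 0.0534

0.0534


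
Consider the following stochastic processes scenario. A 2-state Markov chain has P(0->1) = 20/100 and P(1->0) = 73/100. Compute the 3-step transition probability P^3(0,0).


Computing P^3 by matrix multiplication.
P = [[0.8000, 0.2000], [0.7300, 0.2700]]
After raising P to the power 3:
P^3(0,0) = 0.7850

0.7850


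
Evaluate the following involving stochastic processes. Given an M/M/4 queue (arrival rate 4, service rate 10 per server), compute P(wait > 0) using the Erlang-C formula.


a = lambda/mu = 0.4000
rho = a/c = 0.1000
Erlang-C formula applied:
C(c,a) = 7.9444e-04

7.9444e-04


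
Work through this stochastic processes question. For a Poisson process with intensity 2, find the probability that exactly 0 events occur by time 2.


P(N(t)=k) = (lambda*t)^k * exp(-lambda*t) / k!
lambda*t = 4
= 4^0 * exp(-4) / 0!
= 1 * 0.0183 / 1
= 0.0183

0.0183
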